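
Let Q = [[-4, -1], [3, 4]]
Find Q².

[[13, 0], [0, 13]]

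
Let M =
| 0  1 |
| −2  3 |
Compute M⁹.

[[−510, 511], [−1022, 1023]]

tr M = 3 and det M = 2, so the characteristic polynomial is λ² − (3)λ + (2) with roots 1 and 2.
Eigenvectors give P = [[−1, −1], [−1, −2]] with P⁻¹ = [[−2, 1], [1, −1]], and M = P·diag(1, 2)·P⁻¹.
Then M⁹ = P·diag(1, 512)·P⁻¹ = [[−1, −512], [−1, −1024]] · [[−2, 1], [1, −1]] = [[−510, 511], [−1022, 1023]].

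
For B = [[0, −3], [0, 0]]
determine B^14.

[[0, 0], [0, 0]]

B is strictly triangular, hence nilpotent: B^2 = 0, so B^14 = 0.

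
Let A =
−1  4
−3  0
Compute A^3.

[[23, −44], [33, 12]]

A^2 = [[−11, −4], [3, −12]]
A^3 = [[23, −44], [33, 12]]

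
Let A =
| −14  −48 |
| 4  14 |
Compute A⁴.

[[16, 0], [0, 16]]

tr A = 0 and det A = −4, so the characteristic polynomial is λ² − (0)λ + (−4) with roots 2 and −2.
Eigenvectors give P = [[−3, 4], [1, −1]] with P⁻¹ = [[1, 4], [1, 3]], and A = P·diag(2, −2)·P⁻¹.
Then A⁴ = P·diag(16, 16)·P⁻¹ = [[−48, 64], [16, −16]] · [[1, 4], [1, 3]] = [[16, 0], [0, 16]].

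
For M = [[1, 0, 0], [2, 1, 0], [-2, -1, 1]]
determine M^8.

[[1, 0, 0], [16, 1, 0], [-72, -8, 1]]

M = I + N where N = [[0, 0, 0], [2, 0, 0], [-2, -1, 0]] is strictly lower-triangular, so N^3 = 0.
(I + N)^8 = I + 8·N + 28·N^2 = [[1, 0, 0], [16, 1, 0], [-72, -8, 1]].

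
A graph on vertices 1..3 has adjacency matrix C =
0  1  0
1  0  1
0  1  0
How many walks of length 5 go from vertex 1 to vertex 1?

0

The number of length-5 walks from vertex 1 to vertex 1 is entry (1,1) of C^5, where C is the adjacency matrix.
C^2 = [[1, 0, 1], [0, 2, 0], [1, 0, 1]]
C^3 = [[0, 2, 0], [2, 0, 2], [0, 2, 0]]
C^4 = [[2, 0, 2], [0, 4, 0], [2, 0, 2]]
C^5 = [[0, 4, 0], [4, 0, 4], [0, 4, 0]]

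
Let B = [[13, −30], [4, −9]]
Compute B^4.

tr B = 4 and det B = 3, so the characteristic polynomial is λ² − (4)λ + (3) with roots 3 and 1.
Eigenvectors give P = [[3, −5], [1, −2]] with P⁻¹ = [[2, −5], [1, −3]], and B = P·diag(3, 1)·P⁻¹.
Then B^4 = P·diag(81, 1)·P⁻¹ = [[243, −5], [81, −2]] · [[2, −5], [1, −3]] = [[481, −1200], [160, −399]].

[[481, −1200], [160, −399]]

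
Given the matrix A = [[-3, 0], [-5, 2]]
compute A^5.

tr A = -1 and det A = -6, so the characteristic polynomial is λ² − (-1)λ + (-6) with roots -3 and 2.
Eigenvectors give P = [[1, 0], [1, -1]] with P⁻¹ = [[1, 0], [1, -1]], and A = P·diag(-3, 2)·P⁻¹.
Then A^5 = P·diag(-243, 32)·P⁻¹ = [[-243, 0], [-243, -32]] · [[1, 0], [1, -1]] = [[-243, 0], [-275, 32]].

[[-243, 0], [-275, 32]]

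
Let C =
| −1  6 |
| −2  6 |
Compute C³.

tr C = 5 and det C = 6, so the characteristic polynomial is λ² − (5)λ + (6) with roots 2 and 3.
Eigenvectors give P = [[2, −3], [1, −2]] with P⁻¹ = [[2, −3], [1, −2]], and C = P·diag(2, 3)·P⁻¹.
Then C³ = P·diag(8, 27)·P⁻¹ = [[16, −81], [8, −54]] · [[2, −3], [1, −2]] = [[−49, 114], [−38, 84]].

[[−49, 114], [−38, 84]]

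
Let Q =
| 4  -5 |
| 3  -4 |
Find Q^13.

Q² = I (check: tr Q = 0 and det Q = -1), so Q^13 = Q since 13 is odd.

[[4, -5], [3, -4]]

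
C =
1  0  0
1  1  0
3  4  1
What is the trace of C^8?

3

C = I + N where N = [[0, 0, 0], [1, 0, 0], [3, 4, 0]] is strictly lower-triangular, so N^3 = 0.
(I + N)^8 = I + 8·N + 28·N^2 = [[1, 0, 0], [8, 1, 0], [136, 32, 1]].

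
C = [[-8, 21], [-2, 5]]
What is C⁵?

tr C = -3 and det C = 2, so the characteristic polynomial is λ² − (-3)λ + (2) with roots -2 and -1.
Eigenvectors give P = [[-7, 3], [-2, 1]] with P⁻¹ = [[-1, 3], [-2, 7]], and C = P·diag(-2, -1)·P⁻¹.
Then C⁵ = P·diag(-32, -1)·P⁻¹ = [[224, -3], [64, -1]] · [[-1, 3], [-2, 7]] = [[-218, 651], [-62, 185]].

[[-218, 651], [-62, 185]]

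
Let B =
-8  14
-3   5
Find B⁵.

[[-218, 434], [-93, 185]]

tr B = -3 and det B = 2, so the characteristic polynomial is λ² − (-3)λ + (2) with roots -1 and -2.
Eigenvectors give P = [[2, 7], [1, 3]] with P⁻¹ = [[-3, 7], [1, -2]], and B = P·diag(-1, -2)·P⁻¹.
Then B⁵ = P·diag(-1, -32)·P⁻¹ = [[-2, -224], [-1, -96]] · [[-3, 7], [1, -2]] = [[-218, 434], [-93, 185]].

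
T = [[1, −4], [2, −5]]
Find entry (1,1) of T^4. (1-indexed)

tr T = −4 and det T = 3, so the characteristic polynomial is λ² − (−4)λ + (3) with roots −3 and −1.
Eigenvectors give P = [[1, −2], [1, −1]] with P⁻¹ = [[−1, 2], [−1, 1]], and T = P·diag(−3, −1)·P⁻¹.
Then T^4 = P·diag(81, 1)·P⁻¹ = [[81, −2], [81, −1]] · [[−1, 2], [−1, 1]] = [[−79, 160], [−80, 161]].

−79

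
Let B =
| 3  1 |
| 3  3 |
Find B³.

B² = [[12, 6], [18, 12]]
B³ = [[54, 30], [90, 54]]

[[54, 30], [90, 54]]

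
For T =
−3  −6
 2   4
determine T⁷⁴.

T² = T (a projection; rank 1, trace 1), so T⁷⁴ = T.

[[−3, −6], [2, 4]]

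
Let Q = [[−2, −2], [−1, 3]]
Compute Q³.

[[−10, −18], [−9, 35]]

Q² = [[6, −2], [−1, 11]]
Q³ = [[−10, −18], [−9, 35]]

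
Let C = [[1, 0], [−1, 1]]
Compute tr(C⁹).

C = I + N where N = [[0, 0], [−1, 0]] is strictly lower-triangular, so N² = 0.
(I + N)⁹ = I + 9·N = [[1, 0], [−9, 1]].

2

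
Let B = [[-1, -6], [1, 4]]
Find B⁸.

[[-509, -1530], [255, 766]]

tr B = 3 and det B = 2, so the characteristic polynomial is λ² − (3)λ + (2) with roots 2 and 1.
Eigenvectors give P = [[-2, -3], [1, 1]] with P⁻¹ = [[1, 3], [-1, -2]], and B = P·diag(2, 1)·P⁻¹.
Then B⁸ = P·diag(256, 1)·P⁻¹ = [[-512, -3], [256, 1]] · [[1, 3], [-1, -2]] = [[-509, -1530], [255, 766]].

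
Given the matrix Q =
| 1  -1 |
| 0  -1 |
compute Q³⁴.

Q² = I (check: tr Q = 0 and det Q = -1), so Q³⁴ = I since 34 is even.

[[1, 0], [0, 1]]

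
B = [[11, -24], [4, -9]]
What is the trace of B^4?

82

tr B = 2 and det B = -3, so the characteristic polynomial is λ² − (2)λ + (-3) with roots -1 and 3.
Eigenvectors give P = [[-2, 3], [-1, 1]] with P⁻¹ = [[1, -3], [1, -2]], and B = P·diag(-1, 3)·P⁻¹.
Then B^4 = P·diag(1, 81)·P⁻¹ = [[-2, 243], [-1, 81]] · [[1, -3], [1, -2]] = [[241, -480], [80, -159]].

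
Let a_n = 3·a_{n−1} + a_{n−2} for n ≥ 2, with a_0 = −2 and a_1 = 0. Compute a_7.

With companion matrix T = [[3, 1], [1, 0]], [a_n, a_{n−1}]ᵀ = T·[a_{n−1}, a_{n−2}]ᵀ, so [a_7, a_6]ᵀ = T⁶·[a_1, a_0]ᵀ.
T⁶ = [[1189, 360], [360, 109]], giving [a_7, a_6]ᵀ = [[−720], [−218]].

−720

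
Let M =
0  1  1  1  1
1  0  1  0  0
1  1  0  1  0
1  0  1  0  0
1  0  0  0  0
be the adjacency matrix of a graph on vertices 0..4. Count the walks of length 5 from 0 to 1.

38

The number of length-5 walks from vertex 0 to vertex 1 is entry (0,1) of M^5, where M is the adjacency matrix.
M^2 = [[4, 1, 2, 1, 0], [1, 2, 1, 2, 1], [2, 1, 3, 1, 1], [1, 2, 1, 2, 1], [0, 1, 1, 1, 1]]
M^3 = [[4, 6, 6, 6, 4], [6, 2, 5, 2, 1], [6, 5, 4, 5, 2], [6, 2, 5, 2, 1], [4, 1, 2, 1, 0]]
M^4 = [[22, 10, 16, 10, 4], [10, 11, 10, 11, 6], [16, 10, 16, 10, 6], [10, 11, 10, 11, 6], [4, 6, 6, 6, 4]]
M^5 = [[40, 38, 42, 38, 22], [38, 20, 32, 20, 10], [42, 32, 36, 32, 16], [38, 20, 32, 20, 10], [22, 10, 16, 10, 4]]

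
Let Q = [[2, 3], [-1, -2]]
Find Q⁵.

[[2, 3], [-1, -2]]

Q² = I (check: tr Q = 0 and det Q = -1), so Q⁵ = Q since 5 is odd.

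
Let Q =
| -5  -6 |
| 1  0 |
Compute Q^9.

tr Q = -5 and det Q = 6, so the characteristic polynomial is λ² − (-5)λ + (6) with roots -2 and -3.
Eigenvectors give P = [[-2, 3], [1, -1]] with P⁻¹ = [[1, 3], [1, 2]], and Q = P·diag(-2, -3)·P⁻¹.
Then Q^9 = P·diag(-512, -19683)·P⁻¹ = [[1024, -59049], [-512, 19683]] · [[1, 3], [1, 2]] = [[-58025, -115026], [19171, 37830]].

[[-58025, -115026], [19171, 37830]]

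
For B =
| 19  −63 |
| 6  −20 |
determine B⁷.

[[775, −2709], [258, −902]]

tr B = −1 and det B = −2, so the characteristic polynomial is λ² − (−1)λ + (−2) with roots −2 and 1.
Eigenvectors give P = [[−3, 7], [−1, 2]] with P⁻¹ = [[2, −7], [1, −3]], and B = P·diag(−2, 1)·P⁻¹.
Then B⁷ = P·diag(−128, 1)·P⁻¹ = [[384, 7], [128, 2]] · [[2, −7], [1, −3]] = [[775, −2709], [258, −902]].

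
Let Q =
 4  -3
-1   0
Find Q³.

Q² = [[19, -12], [-4, 3]]
Q³ = [[88, -57], [-19, 12]]

[[88, -57], [-19, 12]]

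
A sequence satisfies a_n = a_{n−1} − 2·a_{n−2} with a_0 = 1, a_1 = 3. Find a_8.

−23

With companion matrix Q = [[1, −2], [1, 0]], [a_n, a_{n−1}]ᵀ = Q·[a_{n−1}, a_{n−2}]ᵀ, so [a_8, a_7]ᵀ = Q⁷·[a_1, a_0]ᵀ.
Q⁷ = [[−3, −14], [7, −10]], giving [a_8, a_7]ᵀ = [[−23], [11]].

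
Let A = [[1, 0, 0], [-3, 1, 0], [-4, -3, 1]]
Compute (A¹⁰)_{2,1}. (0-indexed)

-30

A = I + N where N = [[0, 0, 0], [-3, 0, 0], [-4, -3, 0]] is strictly lower-triangular, so N³ = 0.
(I + N)¹⁰ = I + 10·N + 45·N² = [[1, 0, 0], [-30, 1, 0], [365, -30, 1]].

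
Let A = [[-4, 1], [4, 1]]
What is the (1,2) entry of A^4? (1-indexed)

A^2 = [[20, -3], [-12, 5]]
A^3 = [[-92, 17], [68, -7]]
A^4 = [[436, -75], [-300, 61]]

-75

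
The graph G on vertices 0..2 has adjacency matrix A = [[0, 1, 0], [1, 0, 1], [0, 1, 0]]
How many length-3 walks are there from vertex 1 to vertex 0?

The number of length-3 walks from vertex 1 to vertex 0 is entry (1,0) of A^3, where A is the adjacency matrix.
A^2 = [[1, 0, 1], [0, 2, 0], [1, 0, 1]]
A^3 = [[0, 2, 0], [2, 0, 2], [0, 2, 0]]

2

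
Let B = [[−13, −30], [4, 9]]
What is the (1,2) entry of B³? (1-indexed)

−390

tr B = −4 and det B = 3, so the characteristic polynomial is λ² − (−4)λ + (3) with roots −1 and −3.
Eigenvectors give P = [[5, −3], [−2, 1]] with P⁻¹ = [[−1, −3], [−2, −5]], and B = P·diag(−1, −3)·P⁻¹.
Then B³ = P·diag(−1, −27)·P⁻¹ = [[−5, 81], [2, −27]] · [[−1, −3], [−2, −5]] = [[−157, −390], [52, 129]].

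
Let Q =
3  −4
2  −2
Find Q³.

[[−5, 4], [−2, 0]]

Q² = [[1, −4], [2, −4]]
Q³ = [[−5, 4], [−2, 0]]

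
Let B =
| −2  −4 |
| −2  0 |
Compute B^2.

[[12, 8], [4, 8]]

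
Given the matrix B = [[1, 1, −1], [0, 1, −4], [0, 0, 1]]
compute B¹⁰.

[[1, 10, −190], [0, 1, −40], [0, 0, 1]]

B = I + N where N = [[0, 1, −1], [0, 0, −4], [0, 0, 0]] is strictly upper-triangular, so N³ = 0.
(I + N)¹⁰ = I + 10·N + 45·N² = [[1, 10, −190], [0, 1, −40], [0, 0, 1]].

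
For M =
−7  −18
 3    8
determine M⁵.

[[−67, −198], [33, 98]]

tr M = 1 and det M = −2, so the characteristic polynomial is λ² − (1)λ + (−2) with roots −1 and 2.
Eigenvectors give P = [[−3, 2], [1, −1]] with P⁻¹ = [[−1, −2], [−1, −3]], and M = P·diag(−1, 2)·P⁻¹.
Then M⁵ = P·diag(−1, 32)·P⁻¹ = [[3, 64], [−1, −32]] · [[−1, −2], [−1, −3]] = [[−67, −198], [33, 98]].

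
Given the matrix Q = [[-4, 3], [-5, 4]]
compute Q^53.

Q² = I (check: tr Q = 0 and det Q = -1), so Q^53 = Q since 53 is odd.

[[-4, 3], [-5, 4]]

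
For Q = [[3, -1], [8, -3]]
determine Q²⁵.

[[3, -1], [8, -3]]

Q² = I (check: tr Q = 0 and det Q = -1), so Q²⁵ = Q since 25 is odd.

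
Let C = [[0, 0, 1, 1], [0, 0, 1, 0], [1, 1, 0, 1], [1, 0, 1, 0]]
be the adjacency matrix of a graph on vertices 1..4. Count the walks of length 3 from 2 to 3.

3

The number of length-3 walks from vertex 2 to vertex 3 is entry (2,3) of C³, where C is the adjacency matrix.
C² = [[2, 1, 1, 1], [1, 1, 0, 1], [1, 0, 3, 1], [1, 1, 1, 2]]
C³ = [[2, 1, 4, 3], [1, 0, 3, 1], [4, 3, 2, 4], [3, 1, 4, 2]]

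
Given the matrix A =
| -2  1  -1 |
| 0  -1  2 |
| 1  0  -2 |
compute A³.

[[0, 6, -21], [-10, 1, 12], [11, -5, 0]]

A² = [[3, -3, 6], [2, 1, -6], [-4, 1, 3]]
A³ = [[0, 6, -21], [-10, 1, 12], [11, -5, 0]]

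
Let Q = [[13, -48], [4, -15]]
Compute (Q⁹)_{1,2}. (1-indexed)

-236208

tr Q = -2 and det Q = -3, so the characteristic polynomial is λ² − (-2)λ + (-3) with roots 1 and -3.
Eigenvectors give P = [[4, -3], [1, -1]] with P⁻¹ = [[1, -3], [1, -4]], and Q = P·diag(1, -3)·P⁻¹.
Then Q⁹ = P·diag(1, -19683)·P⁻¹ = [[4, 59049], [1, 19683]] · [[1, -3], [1, -4]] = [[59053, -236208], [19684, -78735]].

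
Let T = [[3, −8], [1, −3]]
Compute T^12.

T² = I (check: tr T = 0 and det T = −1), so T^12 = I since 12 is even.

[[1, 0], [0, 1]]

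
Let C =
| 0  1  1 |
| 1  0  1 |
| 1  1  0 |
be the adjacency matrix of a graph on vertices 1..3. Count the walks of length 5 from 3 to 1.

The number of length-5 walks from vertex 3 to vertex 1 is entry (3,1) of C⁵, where C is the adjacency matrix.
C² = [[2, 1, 1], [1, 2, 1], [1, 1, 2]]
C³ = [[2, 3, 3], [3, 2, 3], [3, 3, 2]]
C⁴ = [[6, 5, 5], [5, 6, 5], [5, 5, 6]]
C⁵ = [[10, 11, 11], [11, 10, 11], [11, 11, 10]]

11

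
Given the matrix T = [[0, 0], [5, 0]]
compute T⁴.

[[0, 0], [0, 0]]

T is strictly triangular, hence nilpotent: T² = 0, so T⁴ = 0.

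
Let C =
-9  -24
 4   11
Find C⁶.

[[-1455, -4368], [728, 2185]]

tr C = 2 and det C = -3, so the characteristic polynomial is λ² − (2)λ + (-3) with roots 3 and -1.
Eigenvectors give P = [[-2, 3], [1, -1]] with P⁻¹ = [[1, 3], [1, 2]], and C = P·diag(3, -1)·P⁻¹.
Then C⁶ = P·diag(729, 1)·P⁻¹ = [[-1458, 3], [729, -1]] · [[1, 3], [1, 2]] = [[-1455, -4368], [728, 2185]].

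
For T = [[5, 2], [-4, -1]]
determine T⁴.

[[161, 80], [-160, -79]]

tr T = 4 and det T = 3, so the characteristic polynomial is λ² − (4)λ + (3) with roots 3 and 1.
Eigenvectors give P = [[1, 1], [-1, -2]] with P⁻¹ = [[2, 1], [-1, -1]], and T = P·diag(3, 1)·P⁻¹.
Then T⁴ = P·diag(81, 1)·P⁻¹ = [[81, 1], [-81, -2]] · [[2, 1], [-1, -1]] = [[161, 80], [-160, -79]].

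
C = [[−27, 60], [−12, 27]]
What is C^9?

tr C = 0 and det C = −9, so the characteristic polynomial is λ² − (0)λ + (−9) with roots 3 and −3.
Eigenvectors give P = [[2, 5], [1, 2]] with P⁻¹ = [[−2, 5], [1, −2]], and C = P·diag(3, −3)·P⁻¹.
Then C^9 = P·diag(19683, −19683)·P⁻¹ = [[39366, −98415], [19683, −39366]] · [[−2, 5], [1, −2]] = [[−177147, 393660], [−78732, 177147]].

[[−177147, 393660], [−78732, 177147]]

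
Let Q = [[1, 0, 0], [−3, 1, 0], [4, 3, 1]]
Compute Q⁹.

Q = I + N where N = [[0, 0, 0], [−3, 0, 0], [4, 3, 0]] is strictly lower-triangular, so N³ = 0.
(I + N)⁹ = I + 9·N + 36·N² = [[1, 0, 0], [−27, 1, 0], [−288, 27, 1]].

[[1, 0, 0], [−27, 1, 0], [−288, 27, 1]]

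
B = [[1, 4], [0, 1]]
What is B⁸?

B = I + N where N = [[0, 4], [0, 0]] is strictly upper-triangular, so N² = 0.
(I + N)⁸ = I + 8·N = [[1, 32], [0, 1]].

[[1, 32], [0, 1]]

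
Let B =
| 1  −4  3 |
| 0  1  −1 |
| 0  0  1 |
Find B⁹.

[[1, −36, 171], [0, 1, −9], [0, 0, 1]]

B = I + N where N = [[0, −4, 3], [0, 0, −1], [0, 0, 0]] is strictly upper-triangular, so N³ = 0.
(I + N)⁹ = I + 9·N + 36·N² = [[1, −36, 171], [0, 1, −9], [0, 0, 1]].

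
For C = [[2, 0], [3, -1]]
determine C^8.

tr C = 1 and det C = -2, so the characteristic polynomial is λ² − (1)λ + (-2) with roots -1 and 2.
Eigenvectors give P = [[0, -1], [-1, -1]] with P⁻¹ = [[1, -1], [-1, 0]], and C = P·diag(-1, 2)·P⁻¹.
Then C^8 = P·diag(1, 256)·P⁻¹ = [[0, -256], [-1, -256]] · [[1, -1], [-1, 0]] = [[256, 0], [255, 1]].

[[256, 0], [255, 1]]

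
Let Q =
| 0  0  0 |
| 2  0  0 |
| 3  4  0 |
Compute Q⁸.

Q is strictly triangular, hence nilpotent: Q³ = 0, so Q⁸ = 0.

[[0, 0, 0], [0, 0, 0], [0, 0, 0]]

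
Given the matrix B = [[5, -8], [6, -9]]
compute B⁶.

[[-2183, 2912], [-2184, 2913]]

tr B = -4 and det B = 3, so the characteristic polynomial is λ² − (-4)λ + (3) with roots -1 and -3.
Eigenvectors give P = [[-4, -1], [-3, -1]] with P⁻¹ = [[-1, 1], [3, -4]], and B = P·diag(-1, -3)·P⁻¹.
Then B⁶ = P·diag(1, 729)·P⁻¹ = [[-4, -729], [-3, -729]] · [[-1, 1], [3, -4]] = [[-2183, 2912], [-2184, 2913]].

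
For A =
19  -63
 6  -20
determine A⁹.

[[3079, -10773], [1026, -3590]]

tr A = -1 and det A = -2, so the characteristic polynomial is λ² − (-1)λ + (-2) with roots 1 and -2.
Eigenvectors give P = [[7, 3], [2, 1]] with P⁻¹ = [[1, -3], [-2, 7]], and A = P·diag(1, -2)·P⁻¹.
Then A⁹ = P·diag(1, -512)·P⁻¹ = [[7, -1536], [2, -512]] · [[1, -3], [-2, 7]] = [[3079, -10773], [1026, -3590]].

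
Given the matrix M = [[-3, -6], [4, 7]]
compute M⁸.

[[-13119, -19680], [13120, 19681]]

tr M = 4 and det M = 3, so the characteristic polynomial is λ² − (4)λ + (3) with roots 1 and 3.
Eigenvectors give P = [[3, -1], [-2, 1]] with P⁻¹ = [[1, 1], [2, 3]], and M = P·diag(1, 3)·P⁻¹.
Then M⁸ = P·diag(1, 6561)·P⁻¹ = [[3, -6561], [-2, 6561]] · [[1, 1], [2, 3]] = [[-13119, -19680], [13120, 19681]].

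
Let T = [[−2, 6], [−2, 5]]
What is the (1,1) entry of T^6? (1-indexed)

−188

tr T = 3 and det T = 2, so the characteristic polynomial is λ² − (3)λ + (2) with roots 2 and 1.
Eigenvectors give P = [[3, 2], [2, 1]] with P⁻¹ = [[−1, 2], [2, −3]], and T = P·diag(2, 1)·P⁻¹.
Then T^6 = P·diag(64, 1)·P⁻¹ = [[192, 2], [128, 1]] · [[−1, 2], [2, −3]] = [[−188, 378], [−126, 253]].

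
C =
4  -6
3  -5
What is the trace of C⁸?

257

tr C = -1 and det C = -2, so the characteristic polynomial is λ² − (-1)λ + (-2) with roots -2 and 1.
Eigenvectors give P = [[1, -2], [1, -1]] with P⁻¹ = [[-1, 2], [-1, 1]], and C = P·diag(-2, 1)·P⁻¹.
Then C⁸ = P·diag(256, 1)·P⁻¹ = [[256, -2], [256, -1]] · [[-1, 2], [-1, 1]] = [[-254, 510], [-255, 511]].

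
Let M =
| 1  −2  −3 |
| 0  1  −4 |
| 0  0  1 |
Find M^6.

M = I + N where N = [[0, −2, −3], [0, 0, −4], [0, 0, 0]] is strictly upper-triangular, so N^3 = 0.
(I + N)^6 = I + 6·N + 15·N^2 = [[1, −12, 102], [0, 1, −24], [0, 0, 1]].

[[1, −12, 102], [0, 1, −24], [0, 0, 1]]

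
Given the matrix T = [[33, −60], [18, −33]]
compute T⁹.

tr T = 0 and det T = −9, so the characteristic polynomial is λ² − (0)λ + (−9) with roots 3 and −3.
Eigenvectors give P = [[2, −5], [1, −3]] with P⁻¹ = [[3, −5], [1, −2]], and T = P·diag(3, −3)·P⁻¹.
Then T⁹ = P·diag(19683, −19683)·P⁻¹ = [[39366, 98415], [19683, 59049]] · [[3, −5], [1, −2]] = [[216513, −393660], [118098, −216513]].

[[216513, −393660], [118098, −216513]]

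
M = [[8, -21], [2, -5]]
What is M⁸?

[[1786, -5355], [510, -1529]]

tr M = 3 and det M = 2, so the characteristic polynomial is λ² − (3)λ + (2) with roots 2 and 1.
Eigenvectors give P = [[7, 3], [2, 1]] with P⁻¹ = [[1, -3], [-2, 7]], and M = P·diag(2, 1)·P⁻¹.
Then M⁸ = P·diag(256, 1)·P⁻¹ = [[1792, 3], [512, 1]] · [[1, -3], [-2, 7]] = [[1786, -5355], [510, -1529]].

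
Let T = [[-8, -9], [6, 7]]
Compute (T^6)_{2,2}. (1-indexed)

-125

tr T = -1 and det T = -2, so the characteristic polynomial is λ² − (-1)λ + (-2) with roots 1 and -2.
Eigenvectors give P = [[1, 3], [-1, -2]] with P⁻¹ = [[-2, -3], [1, 1]], and T = P·diag(1, -2)·P⁻¹.
Then T^6 = P·diag(1, 64)·P⁻¹ = [[1, 192], [-1, -128]] · [[-2, -3], [1, 1]] = [[190, 189], [-126, -125]].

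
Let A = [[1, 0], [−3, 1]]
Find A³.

[[1, 0], [−9, 1]]

A = I + N where N = [[0, 0], [−3, 0]] is strictly lower-triangular, so N² = 0.
(I + N)³ = I + 3·N = [[1, 0], [−9, 1]].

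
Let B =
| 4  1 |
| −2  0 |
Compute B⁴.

B² = [[14, 4], [−8, −2]]
B³ = [[48, 14], [−28, −8]]
B⁴ = [[164, 48], [−96, −28]]

[[164, 48], [−96, −28]]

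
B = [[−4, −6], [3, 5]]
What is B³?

tr B = 1 and det B = −2, so the characteristic polynomial is λ² − (1)λ + (−2) with roots −1 and 2.
Eigenvectors give P = [[2, −1], [−1, 1]] with P⁻¹ = [[1, 1], [1, 2]], and B = P·diag(−1, 2)·P⁻¹.
Then B³ = P·diag(−1, 8)·P⁻¹ = [[−2, −8], [1, 8]] · [[1, 1], [1, 2]] = [[−10, −18], [9, 17]].

[[−10, −18], [9, 17]]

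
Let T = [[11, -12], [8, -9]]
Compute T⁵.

[[731, -732], [488, -489]]

tr T = 2 and det T = -3, so the characteristic polynomial is λ² − (2)λ + (-3) with roots 3 and -1.
Eigenvectors give P = [[-3, -1], [-2, -1]] with P⁻¹ = [[-1, 1], [2, -3]], and T = P·diag(3, -1)·P⁻¹.
Then T⁵ = P·diag(243, -1)·P⁻¹ = [[-729, 1], [-486, 1]] · [[-1, 1], [2, -3]] = [[731, -732], [488, -489]].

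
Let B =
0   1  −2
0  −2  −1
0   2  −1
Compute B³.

[[0, 14, 5], [0, 2, −5], [0, 10, 7]]

B² = [[0, −6, 1], [0, 2, 3], [0, −6, −1]]
B³ = [[0, 14, 5], [0, 2, −5], [0, 10, 7]]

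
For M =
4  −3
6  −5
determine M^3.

[[10, −9], [18, −17]]

tr M = −1 and det M = −2, so the characteristic polynomial is λ² − (−1)λ + (−2) with roots 1 and −2.
Eigenvectors give P = [[1, 1], [1, 2]] with P⁻¹ = [[2, −1], [−1, 1]], and M = P·diag(1, −2)·P⁻¹.
Then M^3 = P·diag(1, −8)·P⁻¹ = [[1, −8], [1, −16]] · [[2, −1], [−1, 1]] = [[10, −9], [18, −17]].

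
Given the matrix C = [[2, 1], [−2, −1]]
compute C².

C² = C (a projection; rank 1, trace 1), so C² = C.

[[2, 1], [−2, −1]]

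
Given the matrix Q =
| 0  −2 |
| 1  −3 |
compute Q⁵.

[[30, −62], [31, −63]]

tr Q = −3 and det Q = 2, so the characteristic polynomial is λ² − (−3)λ + (2) with roots −1 and −2.
Eigenvectors give P = [[−2, 1], [−1, 1]] with P⁻¹ = [[−1, 1], [−1, 2]], and Q = P·diag(−1, −2)·P⁻¹.
Then Q⁵ = P·diag(−1, −32)·P⁻¹ = [[2, −32], [1, −32]] · [[−1, 1], [−1, 2]] = [[30, −62], [31, −63]].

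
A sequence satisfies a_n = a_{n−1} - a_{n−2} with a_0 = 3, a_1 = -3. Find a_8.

With companion matrix A = [[1, -1], [1, 0]], [a_n, a_{n−1}]ᵀ = A·[a_{n−1}, a_{n−2}]ᵀ, so [a_8, a_7]ᵀ = A⁷·[a_1, a_0]ᵀ.
A⁷ = [[1, -1], [1, 0]], giving [a_8, a_7]ᵀ = [[-6], [-3]].

-6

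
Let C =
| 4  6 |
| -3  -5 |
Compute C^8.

tr C = -1 and det C = -2, so the characteristic polynomial is λ² − (-1)λ + (-2) with roots -2 and 1.
Eigenvectors give P = [[-1, -2], [1, 1]] with P⁻¹ = [[1, 2], [-1, -1]], and C = P·diag(-2, 1)·P⁻¹.
Then C^8 = P·diag(256, 1)·P⁻¹ = [[-256, -2], [256, 1]] · [[1, 2], [-1, -1]] = [[-254, -510], [255, 511]].

[[-254, -510], [255, 511]]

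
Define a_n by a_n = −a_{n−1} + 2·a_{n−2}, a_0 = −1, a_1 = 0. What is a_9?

With companion matrix C = [[−1, 2], [1, 0]], [a_n, a_{n−1}]ᵀ = C·[a_{n−1}, a_{n−2}]ᵀ, so [a_9, a_8]ᵀ = C⁸·[a_1, a_0]ᵀ.
C⁸ = [[171, −170], [−85, 86]], giving [a_9, a_8]ᵀ = [[170], [−86]].

170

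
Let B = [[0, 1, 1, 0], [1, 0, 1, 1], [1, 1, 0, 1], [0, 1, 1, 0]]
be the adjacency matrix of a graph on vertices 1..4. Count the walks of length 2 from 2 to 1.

1

The number of length-2 walks from vertex 2 to vertex 1 is entry (2,1) of B^2, where B is the adjacency matrix.
B^2 = [[2, 1, 1, 2], [1, 3, 2, 1], [1, 2, 3, 1], [2, 1, 1, 2]]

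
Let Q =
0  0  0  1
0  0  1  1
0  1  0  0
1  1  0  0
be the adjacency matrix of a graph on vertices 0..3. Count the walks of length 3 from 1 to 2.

The number of length-3 walks from vertex 1 to vertex 2 is entry (1,2) of Q^3, where Q is the adjacency matrix.
Q^2 = [[1, 1, 0, 0], [1, 2, 0, 0], [0, 0, 1, 1], [0, 0, 1, 2]]
Q^3 = [[0, 0, 1, 2], [0, 0, 2, 3], [1, 2, 0, 0], [2, 3, 0, 0]]

2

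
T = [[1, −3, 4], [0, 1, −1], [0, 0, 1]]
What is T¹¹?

[[1, −33, 209], [0, 1, −11], [0, 0, 1]]

T = I + N where N = [[0, −3, 4], [0, 0, −1], [0, 0, 0]] is strictly upper-triangular, so N³ = 0.
(I + N)¹¹ = I + 11·N + 55·N² = [[1, −33, 209], [0, 1, −11], [0, 0, 1]].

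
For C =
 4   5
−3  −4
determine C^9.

C² = I (check: tr C = 0 and det C = −1), so C^9 = C since 9 is odd.

[[4, 5], [−3, −4]]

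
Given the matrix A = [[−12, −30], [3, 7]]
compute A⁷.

tr A = −5 and det A = 6, so the characteristic polynomial is λ² − (−5)λ + (6) with roots −3 and −2.
Eigenvectors give P = [[10, −3], [−3, 1]] with P⁻¹ = [[1, 3], [3, 10]], and A = P·diag(−3, −2)·P⁻¹.
Then A⁷ = P·diag(−2187, −128)·P⁻¹ = [[−21870, 384], [6561, −128]] · [[1, 3], [3, 10]] = [[−20718, −61770], [6177, 18403]].

[[−20718, −61770], [6177, 18403]]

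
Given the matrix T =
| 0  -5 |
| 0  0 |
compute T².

[[0, 0], [0, 0]]

T is strictly triangular, hence nilpotent: T² = 0, so T² = 0.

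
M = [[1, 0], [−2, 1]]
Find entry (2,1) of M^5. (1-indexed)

−10

M = I + N where N = [[0, 0], [−2, 0]] is strictly lower-triangular, so N^2 = 0.
(I + N)^5 = I + 5·N = [[1, 0], [−10, 1]].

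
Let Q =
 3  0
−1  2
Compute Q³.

[[27, 0], [−19, 8]]

tr Q = 5 and det Q = 6, so the characteristic polynomial is λ² − (5)λ + (6) with roots 3 and 2.
Eigenvectors give P = [[−1, 0], [1, 1]] with P⁻¹ = [[−1, 0], [1, 1]], and Q = P·diag(3, 2)·P⁻¹.
Then Q³ = P·diag(27, 8)·P⁻¹ = [[−27, 0], [27, 8]] · [[−1, 0], [1, 1]] = [[27, 0], [−19, 8]].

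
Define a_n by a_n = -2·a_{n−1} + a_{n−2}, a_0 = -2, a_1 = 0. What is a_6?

With companion matrix T = [[-2, 1], [1, 0]], [a_n, a_{n−1}]ᵀ = T·[a_{n−1}, a_{n−2}]ᵀ, so [a_6, a_5]ᵀ = T^5·[a_1, a_0]ᵀ.
T^5 = [[-70, 29], [29, -12]], giving [a_6, a_5]ᵀ = [[-58], [24]].

-58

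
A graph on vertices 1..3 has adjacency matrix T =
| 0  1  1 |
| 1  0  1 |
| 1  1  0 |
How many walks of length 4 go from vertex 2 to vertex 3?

5

The number of length-4 walks from vertex 2 to vertex 3 is entry (2,3) of T⁴, where T is the adjacency matrix.
T² = [[2, 1, 1], [1, 2, 1], [1, 1, 2]]
T³ = [[2, 3, 3], [3, 2, 3], [3, 3, 2]]
T⁴ = [[6, 5, 5], [5, 6, 5], [5, 5, 6]]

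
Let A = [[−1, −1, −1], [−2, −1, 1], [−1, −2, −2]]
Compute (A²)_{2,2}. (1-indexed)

1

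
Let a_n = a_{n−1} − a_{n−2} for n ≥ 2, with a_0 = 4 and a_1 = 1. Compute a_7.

1

With companion matrix A = [[1, −1], [1, 0]], [a_n, a_{n−1}]ᵀ = A·[a_{n−1}, a_{n−2}]ᵀ, so [a_7, a_6]ᵀ = A⁶·[a_1, a_0]ᵀ.
A⁶ = [[1, 0], [0, 1]], giving [a_7, a_6]ᵀ = [[1], [4]].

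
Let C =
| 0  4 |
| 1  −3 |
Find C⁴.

C² = [[4, −12], [−3, 13]]
C³ = [[−12, 52], [13, −51]]
C⁴ = [[52, −204], [−51, 205]]

[[52, −204], [−51, 205]]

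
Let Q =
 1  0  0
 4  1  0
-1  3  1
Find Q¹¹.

Q = I + N where N = [[0, 0, 0], [4, 0, 0], [-1, 3, 0]] is strictly lower-triangular, so N³ = 0.
(I + N)¹¹ = I + 11·N + 55·N² = [[1, 0, 0], [44, 1, 0], [649, 33, 1]].

[[1, 0, 0], [44, 1, 0], [649, 33, 1]]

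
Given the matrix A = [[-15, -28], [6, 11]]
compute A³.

[[-183, -364], [78, 155]]

tr A = -4 and det A = 3, so the characteristic polynomial is λ² − (-4)λ + (3) with roots -1 and -3.
Eigenvectors give P = [[-2, 7], [1, -3]] with P⁻¹ = [[3, 7], [1, 2]], and A = P·diag(-1, -3)·P⁻¹.
Then A³ = P·diag(-1, -27)·P⁻¹ = [[2, -189], [-1, 81]] · [[3, 7], [1, 2]] = [[-183, -364], [78, 155]].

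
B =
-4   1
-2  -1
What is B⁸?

tr B = -5 and det B = 6, so the characteristic polynomial is λ² − (-5)λ + (6) with roots -2 and -3.
Eigenvectors give P = [[-1, -1], [-2, -1]] with P⁻¹ = [[1, -1], [-2, 1]], and B = P·diag(-2, -3)·P⁻¹.
Then B⁸ = P·diag(256, 6561)·P⁻¹ = [[-256, -6561], [-512, -6561]] · [[1, -1], [-2, 1]] = [[12866, -6305], [12610, -6049]].

[[12866, -6305], [12610, -6049]]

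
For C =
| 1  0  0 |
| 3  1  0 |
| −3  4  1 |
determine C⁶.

C = I + N where N = [[0, 0, 0], [3, 0, 0], [−3, 4, 0]] is strictly lower-triangular, so N³ = 0.
(I + N)⁶ = I + 6·N + 15·N² = [[1, 0, 0], [18, 1, 0], [162, 24, 1]].

[[1, 0, 0], [18, 1, 0], [162, 24, 1]]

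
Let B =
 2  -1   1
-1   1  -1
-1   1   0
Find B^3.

B^2 = [[4, -2, 3], [-2, 1, -2], [-3, 2, -2]]
B^3 = [[7, -3, 6], [-3, 1, -3], [-6, 3, -5]]

[[7, -3, 6], [-3, 1, -3], [-6, 3, -5]]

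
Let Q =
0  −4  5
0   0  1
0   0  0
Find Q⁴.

[[0, 0, 0], [0, 0, 0], [0, 0, 0]]

Q is strictly triangular, hence nilpotent: Q³ = 0, so Q⁴ = 0.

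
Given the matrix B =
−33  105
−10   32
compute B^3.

tr B = −1 and det B = −6, so the characteristic polynomial is λ² − (−1)λ + (−6) with roots −3 and 2.
Eigenvectors give P = [[7, 3], [2, 1]] with P⁻¹ = [[1, −3], [−2, 7]], and B = P·diag(−3, 2)·P⁻¹.
Then B^3 = P·diag(−27, 8)·P⁻¹ = [[−189, 24], [−54, 8]] · [[1, −3], [−2, 7]] = [[−237, 735], [−70, 218]].

[[−237, 735], [−70, 218]]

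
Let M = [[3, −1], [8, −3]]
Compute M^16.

[[1, 0], [0, 1]]

M² = I (check: tr M = 0 and det M = −1), so M^16 = I since 16 is even.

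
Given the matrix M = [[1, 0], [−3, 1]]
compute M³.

[[1, 0], [−9, 1]]

M = I + N where N = [[0, 0], [−3, 0]] is strictly lower-triangular, so N² = 0.
(I + N)³ = I + 3·N = [[1, 0], [−9, 1]].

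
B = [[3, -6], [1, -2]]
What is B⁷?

[[3, -6], [1, -2]]

B² = B (a projection; rank 1, trace 1), so B⁷ = B.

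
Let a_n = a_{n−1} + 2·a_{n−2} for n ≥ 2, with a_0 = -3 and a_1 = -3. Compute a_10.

-2049

With companion matrix B = [[1, 2], [1, 0]], [a_n, a_{n−1}]ᵀ = B·[a_{n−1}, a_{n−2}]ᵀ, so [a_10, a_9]ᵀ = B⁹·[a_1, a_0]ᵀ.
B⁹ = [[341, 342], [171, 170]], giving [a_10, a_9]ᵀ = [[-2049], [-1023]].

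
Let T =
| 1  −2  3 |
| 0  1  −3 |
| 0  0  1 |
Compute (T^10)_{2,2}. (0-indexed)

1

T = I + N where N = [[0, −2, 3], [0, 0, −3], [0, 0, 0]] is strictly upper-triangular, so N^3 = 0.
(I + N)^10 = I + 10·N + 45·N^2 = [[1, −20, 300], [0, 1, −30], [0, 0, 1]].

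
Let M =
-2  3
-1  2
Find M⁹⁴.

[[1, 0], [0, 1]]

M² = I (check: tr M = 0 and det M = -1), so M⁹⁴ = I since 94 is even.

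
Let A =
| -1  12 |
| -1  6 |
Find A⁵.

[[-601, 2532], [-211, 876]]

tr A = 5 and det A = 6, so the characteristic polynomial is λ² − (5)λ + (6) with roots 3 and 2.
Eigenvectors give P = [[3, -4], [1, -1]] with P⁻¹ = [[-1, 4], [-1, 3]], and A = P·diag(3, 2)·P⁻¹.
Then A⁵ = P·diag(243, 32)·P⁻¹ = [[729, -128], [243, -32]] · [[-1, 4], [-1, 3]] = [[-601, 2532], [-211, 876]].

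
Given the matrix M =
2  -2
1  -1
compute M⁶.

[[2, -2], [1, -1]]

M² = M (a projection; rank 1, trace 1), so M⁶ = M.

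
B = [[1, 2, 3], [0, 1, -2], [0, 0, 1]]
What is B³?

[[1, 6, -3], [0, 1, -6], [0, 0, 1]]

B = I + N where N = [[0, 2, 3], [0, 0, -2], [0, 0, 0]] is strictly upper-triangular, so N³ = 0.
(I + N)³ = I + 3·N + 3·N² = [[1, 6, -3], [0, 1, -6], [0, 0, 1]].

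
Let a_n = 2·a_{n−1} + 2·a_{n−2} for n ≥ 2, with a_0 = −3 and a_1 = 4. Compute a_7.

With companion matrix Q = [[2, 2], [1, 0]], [a_n, a_{n−1}]ᵀ = Q·[a_{n−1}, a_{n−2}]ᵀ, so [a_7, a_6]ᵀ = Q⁶·[a_1, a_0]ᵀ.
Q⁶ = [[328, 240], [120, 88]], giving [a_7, a_6]ᵀ = [[592], [216]].

592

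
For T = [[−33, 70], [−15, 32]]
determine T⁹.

tr T = −1 and det T = −6, so the characteristic polynomial is λ² − (−1)λ + (−6) with roots 2 and −3.
Eigenvectors give P = [[2, 7], [1, 3]] with P⁻¹ = [[−3, 7], [1, −2]], and T = P·diag(2, −3)·P⁻¹.
Then T⁹ = P·diag(512, −19683)·P⁻¹ = [[1024, −137781], [512, −59049]] · [[−3, 7], [1, −2]] = [[−140853, 282730], [−60585, 121682]].

[[−140853, 282730], [−60585, 121682]]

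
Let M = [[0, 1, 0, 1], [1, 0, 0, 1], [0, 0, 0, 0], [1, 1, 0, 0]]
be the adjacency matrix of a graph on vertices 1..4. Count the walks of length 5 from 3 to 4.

0

The number of length-5 walks from vertex 3 to vertex 4 is entry (3,4) of M^5, where M is the adjacency matrix.
M^2 = [[2, 1, 0, 1], [1, 2, 0, 1], [0, 0, 0, 0], [1, 1, 0, 2]]
M^3 = [[2, 3, 0, 3], [3, 2, 0, 3], [0, 0, 0, 0], [3, 3, 0, 2]]
M^4 = [[6, 5, 0, 5], [5, 6, 0, 5], [0, 0, 0, 0], [5, 5, 0, 6]]
M^5 = [[10, 11, 0, 11], [11, 10, 0, 11], [0, 0, 0, 0], [11, 11, 0, 10]]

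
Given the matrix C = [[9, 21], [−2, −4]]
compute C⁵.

[[1509, 4431], [−422, −1234]]

tr C = 5 and det C = 6, so the characteristic polynomial is λ² − (5)λ + (6) with roots 3 and 2.
Eigenvectors give P = [[7, −3], [−2, 1]] with P⁻¹ = [[1, 3], [2, 7]], and C = P·diag(3, 2)·P⁻¹.
Then C⁵ = P·diag(243, 32)·P⁻¹ = [[1701, −96], [−486, 32]] · [[1, 3], [2, 7]] = [[1509, 4431], [−422, −1234]].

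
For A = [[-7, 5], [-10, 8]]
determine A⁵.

[[-307, 275], [-550, 518]]

tr A = 1 and det A = -6, so the characteristic polynomial is λ² − (1)λ + (-6) with roots -2 and 3.
Eigenvectors give P = [[1, -1], [1, -2]] with P⁻¹ = [[2, -1], [1, -1]], and A = P·diag(-2, 3)·P⁻¹.
Then A⁵ = P·diag(-32, 243)·P⁻¹ = [[-32, -243], [-32, -486]] · [[2, -1], [1, -1]] = [[-307, 275], [-550, 518]].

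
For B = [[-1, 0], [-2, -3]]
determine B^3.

[[-1, 0], [-26, -27]]

tr B = -4 and det B = 3, so the characteristic polynomial is λ² − (-4)λ + (3) with roots -1 and -3.
Eigenvectors give P = [[-1, 0], [1, 1]] with P⁻¹ = [[-1, 0], [1, 1]], and B = P·diag(-1, -3)·P⁻¹.
Then B^3 = P·diag(-1, -27)·P⁻¹ = [[1, 0], [-1, -27]] · [[-1, 0], [1, 1]] = [[-1, 0], [-26, -27]].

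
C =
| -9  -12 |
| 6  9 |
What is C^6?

tr C = 0 and det C = -9, so the characteristic polynomial is λ² − (0)λ + (-9) with roots 3 and -3.
Eigenvectors give P = [[1, 2], [-1, -1]] with P⁻¹ = [[-1, -2], [1, 1]], and C = P·diag(3, -3)·P⁻¹.
Then C^6 = P·diag(729, 729)·P⁻¹ = [[729, 1458], [-729, -729]] · [[-1, -2], [1, 1]] = [[729, 0], [0, 729]].

[[729, 0], [0, 729]]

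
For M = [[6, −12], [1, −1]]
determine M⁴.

tr M = 5 and det M = 6, so the characteristic polynomial is λ² − (5)λ + (6) with roots 2 and 3.
Eigenvectors give P = [[3, 4], [1, 1]] with P⁻¹ = [[−1, 4], [1, −3]], and M = P·diag(2, 3)·P⁻¹.
Then M⁴ = P·diag(16, 81)·P⁻¹ = [[48, 324], [16, 81]] · [[−1, 4], [1, −3]] = [[276, −780], [65, −179]].

[[276, −780], [65, −179]]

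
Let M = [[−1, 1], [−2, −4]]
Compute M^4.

[[−49, −65], [130, 146]]

tr M = −5 and det M = 6, so the characteristic polynomial is λ² − (−5)λ + (6) with roots −3 and −2.
Eigenvectors give P = [[1, −1], [−2, 1]] with P⁻¹ = [[−1, −1], [−2, −1]], and M = P·diag(−3, −2)·P⁻¹.
Then M^4 = P·diag(81, 16)·P⁻¹ = [[81, −16], [−162, 16]] · [[−1, −1], [−2, −1]] = [[−49, −65], [130, 146]].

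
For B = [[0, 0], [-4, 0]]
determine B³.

[[0, 0], [0, 0]]

B is strictly triangular, hence nilpotent: B² = 0, so B³ = 0.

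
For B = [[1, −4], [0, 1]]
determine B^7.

B = I + N where N = [[0, −4], [0, 0]] is strictly upper-triangular, so N^2 = 0.
(I + N)^7 = I + 7·N = [[1, −28], [0, 1]].

[[1, −28], [0, 1]]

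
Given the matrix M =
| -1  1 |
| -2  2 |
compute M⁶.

M² = M (a projection; rank 1, trace 1), so M⁶ = M.

[[-1, 1], [-2, 2]]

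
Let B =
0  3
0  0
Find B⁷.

[[0, 0], [0, 0]]

B is strictly triangular, hence nilpotent: B² = 0, so B⁷ = 0.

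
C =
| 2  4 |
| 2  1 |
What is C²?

[[12, 12], [6, 9]]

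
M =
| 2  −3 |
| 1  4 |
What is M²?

[[1, −18], [6, 13]]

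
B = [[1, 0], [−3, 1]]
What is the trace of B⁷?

B = I + N where N = [[0, 0], [−3, 0]] is strictly lower-triangular, so N² = 0.
(I + N)⁷ = I + 7·N = [[1, 0], [−21, 1]].

2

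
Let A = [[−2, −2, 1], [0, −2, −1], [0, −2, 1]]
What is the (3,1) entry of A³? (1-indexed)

A² = [[4, 6, 1], [0, 6, 1], [0, 2, 3]]
A³ = [[−8, −22, −1], [0, −14, −5], [0, −10, 1]]

0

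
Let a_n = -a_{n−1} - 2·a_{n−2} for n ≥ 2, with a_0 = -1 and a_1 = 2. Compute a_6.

With companion matrix B = [[-1, -2], [1, 0]], [a_n, a_{n−1}]ᵀ = B·[a_{n−1}, a_{n−2}]ᵀ, so [a_6, a_5]ᵀ = B⁵·[a_1, a_0]ᵀ.
B⁵ = [[-5, 2], [-1, -6]], giving [a_6, a_5]ᵀ = [[-12], [4]].

-12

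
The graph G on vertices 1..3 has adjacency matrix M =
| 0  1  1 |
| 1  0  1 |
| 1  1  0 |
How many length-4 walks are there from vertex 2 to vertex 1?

5

The number of length-4 walks from vertex 2 to vertex 1 is entry (2,1) of M⁴, where M is the adjacency matrix.
M² = [[2, 1, 1], [1, 2, 1], [1, 1, 2]]
M³ = [[2, 3, 3], [3, 2, 3], [3, 3, 2]]
M⁴ = [[6, 5, 5], [5, 6, 5], [5, 5, 6]]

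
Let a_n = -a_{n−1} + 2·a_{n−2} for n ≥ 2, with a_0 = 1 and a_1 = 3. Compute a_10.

-681

With companion matrix A = [[-1, 2], [1, 0]], [a_n, a_{n−1}]ᵀ = A·[a_{n−1}, a_{n−2}]ᵀ, so [a_10, a_9]ᵀ = A⁹·[a_1, a_0]ᵀ.
A⁹ = [[-341, 342], [171, -170]], giving [a_10, a_9]ᵀ = [[-681], [343]].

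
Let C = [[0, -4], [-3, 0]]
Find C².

[[12, 0], [0, 12]]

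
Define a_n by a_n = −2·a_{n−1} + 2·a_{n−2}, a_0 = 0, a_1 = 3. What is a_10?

−20064

With companion matrix A = [[−2, 2], [1, 0]], [a_n, a_{n−1}]ᵀ = A·[a_{n−1}, a_{n−2}]ᵀ, so [a_10, a_9]ᵀ = A^9·[a_1, a_0]ᵀ.
A^9 = [[−6688, 4896], [2448, −1792]], giving [a_10, a_9]ᵀ = [[−20064], [7344]].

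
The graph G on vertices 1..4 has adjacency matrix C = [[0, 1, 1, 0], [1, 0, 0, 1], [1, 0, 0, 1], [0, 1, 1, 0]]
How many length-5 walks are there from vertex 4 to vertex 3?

The number of length-5 walks from vertex 4 to vertex 3 is entry (4,3) of C^5, where C is the adjacency matrix.
C^2 = [[2, 0, 0, 2], [0, 2, 2, 0], [0, 2, 2, 0], [2, 0, 0, 2]]
C^3 = [[0, 4, 4, 0], [4, 0, 0, 4], [4, 0, 0, 4], [0, 4, 4, 0]]
C^4 = [[8, 0, 0, 8], [0, 8, 8, 0], [0, 8, 8, 0], [8, 0, 0, 8]]
C^5 = [[0, 16, 16, 0], [16, 0, 0, 16], [16, 0, 0, 16], [0, 16, 16, 0]]

16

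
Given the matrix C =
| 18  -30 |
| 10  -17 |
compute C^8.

tr C = 1 and det C = -6, so the characteristic polynomial is λ² − (1)λ + (-6) with roots -2 and 3.
Eigenvectors give P = [[-3, 2], [-2, 1]] with P⁻¹ = [[1, -2], [2, -3]], and C = P·diag(-2, 3)·P⁻¹.
Then C^8 = P·diag(256, 6561)·P⁻¹ = [[-768, 13122], [-512, 6561]] · [[1, -2], [2, -3]] = [[25476, -37830], [12610, -18659]].

[[25476, -37830], [12610, -18659]]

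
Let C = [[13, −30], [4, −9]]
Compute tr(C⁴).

82

tr C = 4 and det C = 3, so the characteristic polynomial is λ² − (4)λ + (3) with roots 3 and 1.
Eigenvectors give P = [[3, −5], [1, −2]] with P⁻¹ = [[2, −5], [1, −3]], and C = P·diag(3, 1)·P⁻¹.
Then C⁴ = P·diag(81, 1)·P⁻¹ = [[243, −5], [81, −2]] · [[2, −5], [1, −3]] = [[481, −1200], [160, −399]].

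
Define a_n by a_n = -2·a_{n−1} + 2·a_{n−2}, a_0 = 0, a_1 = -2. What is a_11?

With companion matrix B = [[-2, 2], [1, 0]], [a_n, a_{n−1}]ᵀ = B·[a_{n−1}, a_{n−2}]ᵀ, so [a_11, a_10]ᵀ = B¹⁰·[a_1, a_0]ᵀ.
B¹⁰ = [[18272, -13376], [-6688, 4896]], giving [a_11, a_10]ᵀ = [[-36544], [13376]].

-36544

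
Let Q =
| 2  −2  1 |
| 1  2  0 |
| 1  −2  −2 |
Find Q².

[[3, −10, 0], [4, 2, 1], [−2, −2, 5]]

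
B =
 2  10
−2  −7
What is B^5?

[[812, 2110], [−422, −1087]]

tr B = −5 and det B = 6, so the characteristic polynomial is λ² − (−5)λ + (6) with roots −3 and −2.
Eigenvectors give P = [[−2, 5], [1, −2]] with P⁻¹ = [[2, 5], [1, 2]], and B = P·diag(−3, −2)·P⁻¹.
Then B^5 = P·diag(−243, −32)·P⁻¹ = [[486, −160], [−243, 64]] · [[2, 5], [1, 2]] = [[812, 2110], [−422, −1087]].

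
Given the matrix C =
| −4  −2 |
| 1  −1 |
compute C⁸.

[[12866, 12610], [−6305, −6049]]

tr C = −5 and det C = 6, so the characteristic polynomial is λ² − (−5)λ + (6) with roots −2 and −3.
Eigenvectors give P = [[−1, 2], [1, −1]] with P⁻¹ = [[1, 2], [1, 1]], and C = P·diag(−2, −3)·P⁻¹.
Then C⁸ = P·diag(256, 6561)·P⁻¹ = [[−256, 13122], [256, −6561]] · [[1, 2], [1, 1]] = [[12866, 12610], [−6305, −6049]].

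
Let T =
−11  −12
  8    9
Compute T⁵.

[[−731, −732], [488, 489]]

tr T = −2 and det T = −3, so the characteristic polynomial is λ² − (−2)λ + (−3) with roots 1 and −3.
Eigenvectors give P = [[−1, 3], [1, −2]] with P⁻¹ = [[2, 3], [1, 1]], and T = P·diag(1, −3)·P⁻¹.
Then T⁵ = P·diag(1, −243)·P⁻¹ = [[−1, −729], [1, 486]] · [[2, 3], [1, 1]] = [[−731, −732], [488, 489]].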